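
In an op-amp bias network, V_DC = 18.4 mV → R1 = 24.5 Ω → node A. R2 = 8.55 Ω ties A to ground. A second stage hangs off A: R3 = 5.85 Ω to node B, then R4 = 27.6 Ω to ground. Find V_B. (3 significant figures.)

The second stage (R3 + R4 = 33.45 Ω) loads node A in parallel with R2.
Effective lower resistance at A: R2 ‖ 33.45 = 6.809 Ω.
So V_A = 18.4 × 0.2175 = 4.002 mV.
Then the unloaded second divider: V_B = V_A × R4/(R3+R4) = 4.002 × 0.8251 = 3.302 mV.

V_B ≈ 3.30 mV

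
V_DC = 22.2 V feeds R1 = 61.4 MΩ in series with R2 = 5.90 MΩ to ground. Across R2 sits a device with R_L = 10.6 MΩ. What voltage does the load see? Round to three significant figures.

V_out ≈ 1.29 V

The load sits in parallel with R2, giving an effective lower resistance R2' = R2·R_L/(R2+R_L) = 3.790 MΩ.
Then V_out = V_DC · R2'/(R1 + R2') = 22.2 × 3.790/65.19 = 1.291 V.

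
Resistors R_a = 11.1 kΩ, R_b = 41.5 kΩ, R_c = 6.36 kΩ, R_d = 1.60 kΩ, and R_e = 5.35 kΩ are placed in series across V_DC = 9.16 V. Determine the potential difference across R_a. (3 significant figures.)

V ≈ 1.54 V

Series total: ΣR = 11.1 + 41.5 + 6.36 + 1.60 + 5.35 = 65.91 kΩ.
V = V_DC · R/ΣR = 9.16 × 0.1684 = 1.543 V.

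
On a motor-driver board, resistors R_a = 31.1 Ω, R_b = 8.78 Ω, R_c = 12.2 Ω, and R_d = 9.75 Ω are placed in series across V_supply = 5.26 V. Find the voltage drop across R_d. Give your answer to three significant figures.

Series total: ΣR = 31.1 + 8.78 + 12.2 + 9.75 = 61.83 Ω.
V = V_supply · R/ΣR = 5.26 × 0.1577 = 0.8295 V.

V ≈ 0.829 V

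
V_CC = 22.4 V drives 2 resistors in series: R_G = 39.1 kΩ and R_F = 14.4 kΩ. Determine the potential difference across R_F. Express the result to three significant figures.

ΣR = 39.1 + 14.4 = 53.50 kΩ.
V = V_CC · R/ΣR = 22.4 × 0.2692 = 6.029 V.

V ≈ 6.03 V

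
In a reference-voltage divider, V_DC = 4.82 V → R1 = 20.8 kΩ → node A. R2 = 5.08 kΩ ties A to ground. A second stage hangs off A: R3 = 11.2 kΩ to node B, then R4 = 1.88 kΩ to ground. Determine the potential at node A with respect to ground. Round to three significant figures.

V_A ≈ 0.721 V

Node A sees R2 in parallel with the series input of stage 2, R3 + R4 = 13.08 kΩ.
Effective lower resistance at A: R2 ‖ 13.08 = 3.659 kΩ.
V_A = 4.82 × 3.659/(20.8 + 3.659) = 0.7210 V.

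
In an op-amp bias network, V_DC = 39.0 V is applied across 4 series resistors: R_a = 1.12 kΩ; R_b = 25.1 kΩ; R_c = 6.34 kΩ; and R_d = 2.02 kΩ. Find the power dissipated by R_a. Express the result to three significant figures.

Series current I = V_DC/ΣR = 39.0/34.58 = 1.128 mA.
P = I²R = 1.272 × 1.12 = 1.425 mW.

P ≈ 1.42 mW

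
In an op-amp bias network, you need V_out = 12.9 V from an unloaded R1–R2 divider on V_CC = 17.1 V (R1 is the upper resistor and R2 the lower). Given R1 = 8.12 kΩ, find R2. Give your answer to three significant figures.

The divider ratio is R2/(R1+R2) = 12.9/17.1 = 0.7544.
Rearranging, R2 = R1·k/(1−k) = 8.12 × 3.071 = 24.94 kΩ.

R2 ≈ 24.9 kΩ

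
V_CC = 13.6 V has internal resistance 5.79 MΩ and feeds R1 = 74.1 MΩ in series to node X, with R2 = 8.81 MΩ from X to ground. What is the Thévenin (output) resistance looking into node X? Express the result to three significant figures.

R_th ≈ 7.93 MΩ

R1' = 5.79 + 74.1 = 79.89 MΩ (source resistance + R1).
With V_CC suppressed (replaced by a short), R_th = R1' ‖ R2 = (79.89 × 8.81)/(79.89 + 8.81) = 7.935 MΩ.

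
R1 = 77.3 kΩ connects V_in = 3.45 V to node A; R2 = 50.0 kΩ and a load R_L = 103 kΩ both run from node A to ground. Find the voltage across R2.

V_out ≈ 1.05 V

First combine the lower leg with the load: R2 ‖ R_L = 33.66 kΩ.
Now apply the divider: V_out = 3.45 × 0.3034 = 1.047 V.
(Unloaded it would be 1.36 V; the load pulls it down.)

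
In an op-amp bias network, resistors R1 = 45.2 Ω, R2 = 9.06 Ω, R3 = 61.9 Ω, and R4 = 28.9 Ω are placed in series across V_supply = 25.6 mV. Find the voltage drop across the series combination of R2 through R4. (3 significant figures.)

Series total: ΣR = 45.2 + 9.06 + 61.9 + 28.9 = 145.1 Ω.
R_{R2..R4} = 9.06 + 61.9 + 28.9 = 99.86 Ω.
V = V_supply · R/ΣR = 25.6 × 0.6884 = 17.62 mV.

V ≈ 17.6 mV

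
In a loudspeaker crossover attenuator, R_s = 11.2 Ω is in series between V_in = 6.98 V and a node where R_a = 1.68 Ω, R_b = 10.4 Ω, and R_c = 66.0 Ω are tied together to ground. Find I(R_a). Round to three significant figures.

Equivalent of the parallel group: R_p = 1.415 Ω.
Node voltage V_A = V_in · R_p/(R_s + R_p) = 6.98 × 0.1122 = 0.7831 V.
I(R_a) = V_A / R_a = 0.7831/1.68 = 0.4661 A.

I ≈ 0.466 A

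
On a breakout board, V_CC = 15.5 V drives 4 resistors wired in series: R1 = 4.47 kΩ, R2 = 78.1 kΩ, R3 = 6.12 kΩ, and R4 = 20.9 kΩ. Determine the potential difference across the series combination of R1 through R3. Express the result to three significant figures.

V ≈ 12.5 V

Total series resistance ΣR = 4.47 + 78.1 + 6.12 + 20.9 = 109.6 kΩ.
R_{R1..R3} = 4.47 + 78.1 + 6.12 = 88.69 kΩ.
V = V_CC · R/ΣR = 15.5 × 0.8093 = 12.54 V.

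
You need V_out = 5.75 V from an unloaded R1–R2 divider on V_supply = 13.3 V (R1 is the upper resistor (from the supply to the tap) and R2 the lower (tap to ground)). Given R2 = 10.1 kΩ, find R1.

R1 ≈ 13.3 kΩ

V_out/V_supply = R2/(R1+R2) = 0.4323.
So R1 = R2 · (V_supply/V_out − 1) = 10.1 × (13.3/5.75 − 1) = 10.1 × 1.313 = 13.26 kΩ.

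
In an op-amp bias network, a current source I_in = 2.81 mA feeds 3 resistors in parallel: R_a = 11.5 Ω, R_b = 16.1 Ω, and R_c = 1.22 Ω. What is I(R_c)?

ΣG = 1/11.5 + 1/16.1 + 1/1.22 = 0.9687.
Current divider: I(R_c) = I_in · G_k/ΣG = 2.81 × (0.8197/0.9687) = 2.81 × 0.8461 = 2.378 mA.

I ≈ 2.38 mA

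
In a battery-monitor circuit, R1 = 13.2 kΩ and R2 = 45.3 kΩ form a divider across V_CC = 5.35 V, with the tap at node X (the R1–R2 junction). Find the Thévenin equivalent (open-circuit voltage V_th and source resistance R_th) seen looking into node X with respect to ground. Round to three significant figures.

V_th is the unloaded tap voltage: V_CC · R2/(R1+R2) = 5.35 × 0.7744 = 4.143 V.
Zeroing V_CC shorts the top of R1 to ground, so R_th = R1 ‖ R2 = 10.22 kΩ.

V_th ≈ 4.14 V, R_th ≈ 10.2 kΩ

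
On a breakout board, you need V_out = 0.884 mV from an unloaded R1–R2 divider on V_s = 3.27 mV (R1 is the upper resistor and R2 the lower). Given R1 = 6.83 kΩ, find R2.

R2 ≈ 2.53 kΩ

V_out/V_s = R2/(R1+R2) = 0.2703.
Rearranging, R2 = R1·k/(1−k) = 6.83 × 0.3705 = 2.530 kΩ.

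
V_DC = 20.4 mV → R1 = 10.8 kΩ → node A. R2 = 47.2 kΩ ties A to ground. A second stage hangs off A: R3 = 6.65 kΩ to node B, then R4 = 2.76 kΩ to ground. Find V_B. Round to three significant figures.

The second stage (R3 + R4 = 9.410 kΩ) loads node A in parallel with R2.
R2 ‖ (R3+R4) = 7.846 kΩ.
First divider: V_A = V_DC · 7.846/(10.8 + 7.846) = 8.584 mV.
Then the unloaded second divider: V_B = V_A × R4/(R3+R4) = 8.584 × 0.2933 = 2.518 mV.

V_B ≈ 2.52 mV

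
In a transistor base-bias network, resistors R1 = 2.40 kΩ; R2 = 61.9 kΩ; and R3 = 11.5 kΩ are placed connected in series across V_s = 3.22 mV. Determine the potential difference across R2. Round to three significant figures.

Series total: ΣR = 2.40 + 61.9 + 11.5 = 75.80 kΩ.
By the voltage-divider rule, V = 3.22 × 61.90/75.80 = 2.630 mV.

V ≈ 2.63 mV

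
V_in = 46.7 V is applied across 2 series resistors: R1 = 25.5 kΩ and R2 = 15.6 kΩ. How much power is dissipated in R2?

P ≈ 20.1 mW

Series current I = V_in/ΣR = 46.7/41.10 = 1.136 mA.
P(R2) = I²·R2 = (1.136)² × 15.6 = 20.14 mW.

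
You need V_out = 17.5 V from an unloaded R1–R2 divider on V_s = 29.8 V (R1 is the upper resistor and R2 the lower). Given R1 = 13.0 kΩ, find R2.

R2 ≈ 18.5 kΩ

The divider ratio is R2/(R1+R2) = 17.5/29.8 = 0.5872.
R2 = R1 · 0.5872/(1 − 0.5872) = 18.50 kΩ.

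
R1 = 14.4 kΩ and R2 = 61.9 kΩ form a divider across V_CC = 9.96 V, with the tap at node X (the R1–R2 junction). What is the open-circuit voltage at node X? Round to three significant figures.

With X open, the divider is unloaded: V_th = 9.96 × 61.9/76.30 = 8.080 V.

V_th ≈ 8.08 V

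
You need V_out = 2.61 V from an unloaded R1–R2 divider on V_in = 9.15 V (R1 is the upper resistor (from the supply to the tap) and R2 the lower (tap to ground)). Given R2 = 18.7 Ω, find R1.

R1 ≈ 46.9 Ω

The divider ratio is R2/(R1+R2) = 2.61/9.15 = 0.2852.
So R1 = R2 · (V_in/V_out − 1) = 18.7 × (9.15/2.61 − 1) = 18.7 × 2.506 = 46.86 Ω.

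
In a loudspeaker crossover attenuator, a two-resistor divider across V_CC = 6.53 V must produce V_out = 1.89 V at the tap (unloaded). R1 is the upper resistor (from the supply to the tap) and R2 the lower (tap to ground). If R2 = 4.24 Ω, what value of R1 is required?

R1 ≈ 10.4 Ω

The divider ratio is R2/(R1+R2) = 1.89/6.53 = 0.2894.
Rearranging, R1 = R2·(1−k)/k = 4.24 × 2.455 = 10.41 Ω.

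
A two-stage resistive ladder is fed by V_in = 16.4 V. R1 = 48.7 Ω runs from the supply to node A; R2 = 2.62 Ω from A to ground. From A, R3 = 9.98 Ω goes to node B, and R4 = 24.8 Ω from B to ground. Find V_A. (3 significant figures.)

V_A ≈ 0.781 V

Node A sees R2 in parallel with the series input of stage 2, R3 + R4 = 34.78 Ω.
Effective lower resistance at A: R2 ‖ 34.78 = 2.436 Ω.
First divider: V_A = V_in · 2.436/(48.7 + 2.436) = 0.7814 V.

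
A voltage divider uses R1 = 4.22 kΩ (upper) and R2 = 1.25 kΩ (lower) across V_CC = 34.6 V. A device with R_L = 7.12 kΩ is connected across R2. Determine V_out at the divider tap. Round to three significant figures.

First combine the lower leg with the load: R2 ‖ R_L = 1.063 kΩ.
Then V_out = V_CC · R2'/(R1 + R2') = 34.6 × 1.063/5.283 = 6.964 V.

V_out ≈ 6.96 V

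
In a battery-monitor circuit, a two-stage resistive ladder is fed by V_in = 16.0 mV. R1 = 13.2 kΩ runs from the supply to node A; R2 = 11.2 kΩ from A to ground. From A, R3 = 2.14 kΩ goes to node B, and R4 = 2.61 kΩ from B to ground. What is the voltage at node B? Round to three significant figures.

Node A sees R2 in parallel with the series input of stage 2, R3 + R4 = 4.750 kΩ.
R2 ‖ (R3+R4) = 3.335 kΩ.
First divider: V_A = V_in · 3.335/(13.2 + 3.335) = 3.227 mV.
Then the unloaded second divider: V_B = V_A × R4/(R3+R4) = 3.227 × 0.5495 = 1.773 mV.

V_B ≈ 1.77 mV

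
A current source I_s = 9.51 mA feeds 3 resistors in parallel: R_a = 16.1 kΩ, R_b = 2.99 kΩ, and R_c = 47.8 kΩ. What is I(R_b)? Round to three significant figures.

Total conductance ΣG = 1/16.1 + 1/2.99 + 1/47.8 = 0.4175 (units of 1/kΩ).
R_b takes the fraction G_k/ΣG = 0.3344/0.4175 = 0.8011, so I = 9.51 × 0.8011 = 7.619 mA.

I ≈ 7.62 mA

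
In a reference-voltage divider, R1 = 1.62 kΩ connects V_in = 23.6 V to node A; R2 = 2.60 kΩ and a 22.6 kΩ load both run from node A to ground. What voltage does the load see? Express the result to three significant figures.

The load sits in parallel with R2, giving an effective lower resistance R2' = R2·R_L/(R2+R_L) = 2.332 kΩ.
Then V_out = V_in · R2'/(R1 + R2') = 23.6 × 2.332/3.952 = 13.93 V.

V_out ≈ 13.9 V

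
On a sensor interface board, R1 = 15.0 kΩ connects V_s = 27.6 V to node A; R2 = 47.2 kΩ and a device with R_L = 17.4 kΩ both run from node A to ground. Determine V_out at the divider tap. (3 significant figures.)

First combine the lower leg with the load: R2 ‖ R_L = 12.71 kΩ.
Then V_out = V_s · R2'/(R1 + R2') = 27.6 × 12.71/27.71 = 12.66 V.

V_out ≈ 12.7 V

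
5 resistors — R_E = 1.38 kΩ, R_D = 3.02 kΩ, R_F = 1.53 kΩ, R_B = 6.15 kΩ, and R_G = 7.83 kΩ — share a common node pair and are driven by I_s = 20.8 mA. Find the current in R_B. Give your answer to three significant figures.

ΣG = 1/1.38 + 1/3.02 + 1/1.53 + 1/6.15 + 1/7.83 = 2.000.
R_B takes the fraction G_k/ΣG = 0.1626/2.000 = 0.08131, so I = 20.8 × 0.08131 = 1.691 mA.

I ≈ 1.69 mA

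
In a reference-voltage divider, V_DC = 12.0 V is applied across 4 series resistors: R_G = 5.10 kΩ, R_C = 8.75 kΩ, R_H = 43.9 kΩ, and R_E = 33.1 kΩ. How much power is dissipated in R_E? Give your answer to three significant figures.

P ≈ 0.577 mW

Series current I = V_DC/ΣR = 12.0/90.85 = 0.1321 mA.
P(R_E) = I²·R_E = (0.1321)² × 33.1 = 0.5775 mW.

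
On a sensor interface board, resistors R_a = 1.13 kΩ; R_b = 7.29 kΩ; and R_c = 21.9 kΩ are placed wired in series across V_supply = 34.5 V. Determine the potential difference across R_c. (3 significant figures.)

V ≈ 24.9 V

Series total: ΣR = 1.13 + 7.29 + 21.9 = 30.32 kΩ.
V = V_supply · R/ΣR = 34.5 × 0.7223 = 24.92 V.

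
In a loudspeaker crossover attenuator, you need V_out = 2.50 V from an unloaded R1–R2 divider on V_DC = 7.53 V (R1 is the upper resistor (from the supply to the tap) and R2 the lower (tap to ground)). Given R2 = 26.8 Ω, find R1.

Required fraction k = V_out/V_DC = 0.3320.
R1 = R2·(1/k − 1) = 26.8 × 2.012 = 53.92 Ω.

R1 ≈ 53.9 Ω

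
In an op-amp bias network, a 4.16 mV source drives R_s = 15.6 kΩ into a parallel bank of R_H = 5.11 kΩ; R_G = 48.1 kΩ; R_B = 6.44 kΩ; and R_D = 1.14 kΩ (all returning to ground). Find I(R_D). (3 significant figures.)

I ≈ 0.178 µA

Parallel bank: R_p = 1/(1/5.11 + 1/48.1 + 1/6.44 + 1/1.14) = 0.8007 kΩ.
V_A by voltage divider: V_A = 4.16 × 0.8007/(15.6 + 0.8007) = 0.2031 mV.
Branch current I = V_A/R_D = 0.2031/1.14 = 0.1781 µA.
(Equivalently: I_total = 0.2536 µA, then current-divider fraction G_k/ΣG = 0.7023.)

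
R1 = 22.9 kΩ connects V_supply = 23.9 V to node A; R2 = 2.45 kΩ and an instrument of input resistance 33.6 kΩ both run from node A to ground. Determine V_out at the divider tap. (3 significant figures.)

R2 ‖ R_L = (2.45 × 33.6)/(2.45 + 33.6) = 2.283 kΩ.
Now apply the divider: V_out = 23.9 × 0.09067 = 2.167 V.

V_out ≈ 2.17 V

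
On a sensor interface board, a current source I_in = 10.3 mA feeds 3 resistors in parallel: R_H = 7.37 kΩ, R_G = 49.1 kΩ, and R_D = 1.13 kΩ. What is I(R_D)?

I ≈ 8.76 mA

Conductances: ΣG = 1/7.37 + 1/49.1 + 1/1.13 = 1.041 (1/kΩ).
By the current-divider rule, I = I_in · G_k/ΣG = 10.3 × 0.8501 = 8.756 mA.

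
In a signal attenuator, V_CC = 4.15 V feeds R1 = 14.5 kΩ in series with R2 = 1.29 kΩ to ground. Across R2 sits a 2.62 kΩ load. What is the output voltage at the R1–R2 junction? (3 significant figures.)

V_out ≈ 0.233 V

R2 ‖ R_L = (1.29 × 2.62)/(1.29 + 2.62) = 0.8644 kΩ.
Then V_out = V_CC · R2'/(R1 + R2') = 4.15 × 0.8644/15.36 = 0.2335 V.
(Unloaded it would be 0.339 V; the load pulls it down.)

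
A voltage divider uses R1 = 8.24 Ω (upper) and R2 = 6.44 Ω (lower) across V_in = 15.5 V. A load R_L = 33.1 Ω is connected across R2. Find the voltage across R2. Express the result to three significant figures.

V_out ≈ 6.13 V

R2 ‖ R_L = (6.44 × 33.1)/(6.44 + 33.1) = 5.391 Ω.
Voltage divider with the loaded lower leg: V_out = 15.5 × 5.391/(8.24 + 5.391) = 15.5 × 0.3955 = 6.130 V.
(Unloaded it would be 6.80 V; the load pulls it down.)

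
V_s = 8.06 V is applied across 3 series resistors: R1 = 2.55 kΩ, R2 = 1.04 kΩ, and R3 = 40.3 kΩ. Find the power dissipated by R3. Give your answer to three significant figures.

ΣR = 43.89 kΩ → I = 8.06/43.89 = 0.1836 mA.
P = I²R = 0.03372 × 40.3 = 1.359 mW.

P ≈ 1.36 mW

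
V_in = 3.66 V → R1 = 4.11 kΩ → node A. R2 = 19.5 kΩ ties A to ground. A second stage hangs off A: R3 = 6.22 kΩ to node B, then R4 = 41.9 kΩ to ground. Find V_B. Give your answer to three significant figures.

The second stage (R3 + R4 = 48.12 kΩ) loads node A in parallel with R2.
R2 ‖ (R3+R4) = 13.88 kΩ.
So V_A = 3.66 × 0.7715 = 2.824 V.
Then the unloaded second divider: V_B = V_A × R4/(R3+R4) = 2.824 × 0.8707 = 2.459 V.

V_B ≈ 2.46 V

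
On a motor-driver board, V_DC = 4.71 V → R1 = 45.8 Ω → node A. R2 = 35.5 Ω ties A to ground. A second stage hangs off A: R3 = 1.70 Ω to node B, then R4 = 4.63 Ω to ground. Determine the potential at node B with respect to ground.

Node A sees R2 in parallel with the series input of stage 2, R3 + R4 = 6.330 Ω.
R2 ‖ (R3+R4) = 5.372 Ω.
V_A = 4.71 × 5.372/(45.8 + 5.372) = 0.4945 V.
Stage 2 is unloaded, so V_B = V_A · R4/(R3+R4) = 0.4945 × 4.63/6.330 = 0.3617 V.

V_B ≈ 0.362 V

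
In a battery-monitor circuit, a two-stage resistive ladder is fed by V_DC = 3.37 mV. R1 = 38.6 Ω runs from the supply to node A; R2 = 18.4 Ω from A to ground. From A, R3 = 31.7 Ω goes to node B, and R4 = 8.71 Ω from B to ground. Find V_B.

Node A sees R2 in parallel with the series input of stage 2, R3 + R4 = 40.41 Ω.
Effective lower resistance at A: R2 ‖ 40.41 = 12.64 Ω.
So V_A = 3.37 × 0.2467 = 0.8315 mV.
V_B = V_A × 0.2155 = 0.1792 mV.

V_B ≈ 0.179 mV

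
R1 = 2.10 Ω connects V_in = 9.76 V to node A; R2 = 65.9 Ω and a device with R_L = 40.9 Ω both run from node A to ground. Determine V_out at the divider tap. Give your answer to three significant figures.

The load sits in parallel with R2, giving an effective lower resistance R2' = R2·R_L/(R2+R_L) = 25.24 Ω.
Then V_out = V_in · R2'/(R1 + R2') = 9.76 × 25.24/27.34 = 9.010 V.
(Unloaded it would be 9.46 V; the load pulls it down.)

V_out ≈ 9.01 V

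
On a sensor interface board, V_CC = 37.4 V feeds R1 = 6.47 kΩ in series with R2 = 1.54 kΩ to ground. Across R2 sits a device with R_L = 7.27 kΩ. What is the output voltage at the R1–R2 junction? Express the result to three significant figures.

The load sits in parallel with R2, giving an effective lower resistance R2' = R2·R_L/(R2+R_L) = 1.271 kΩ.
Now apply the divider: V_out = 37.4 × 0.1642 = 6.140 V.

V_out ≈ 6.14 V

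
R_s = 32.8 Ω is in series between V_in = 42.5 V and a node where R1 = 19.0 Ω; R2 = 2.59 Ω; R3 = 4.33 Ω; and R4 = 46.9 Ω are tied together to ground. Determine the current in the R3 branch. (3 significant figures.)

Combine the parallel branches: R_p = (1/19.0 + 1/2.59 + 1/4.33 + 1/46.9)⁻¹ = 1.447 Ω.
Node voltage V_A = V_in · R_p/(R_s + R_p) = 42.5 × 0.04226 = 1.796 V.
Branch current I = V_A/R3 = 1.796/4.33 = 0.4148 A.

I ≈ 0.415 A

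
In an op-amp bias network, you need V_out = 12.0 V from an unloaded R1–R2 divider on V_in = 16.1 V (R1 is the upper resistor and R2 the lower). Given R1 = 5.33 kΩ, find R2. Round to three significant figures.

Required fraction k = V_out/V_in = 0.7453.
Rearranging, R2 = R1·k/(1−k) = 5.33 × 2.927 = 15.60 kΩ.

R2 ≈ 15.6 kΩ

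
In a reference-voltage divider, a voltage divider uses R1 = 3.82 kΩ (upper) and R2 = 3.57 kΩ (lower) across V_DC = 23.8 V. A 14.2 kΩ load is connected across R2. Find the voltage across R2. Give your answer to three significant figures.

R2 ‖ R_L = (3.57 × 14.2)/(3.57 + 14.2) = 2.853 kΩ.
Then V_out = V_DC · R2'/(R1 + R2') = 23.8 × 2.853/6.673 = 10.18 V.

V_out ≈ 10.2 V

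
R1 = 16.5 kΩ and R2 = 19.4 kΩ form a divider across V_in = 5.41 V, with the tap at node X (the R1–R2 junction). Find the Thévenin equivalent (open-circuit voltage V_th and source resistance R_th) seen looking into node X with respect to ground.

V_th ≈ 2.92 V, R_th ≈ 8.92 kΩ

Open-circuit (no load on X): V_th = V_in · R2/(R1 + R2) = 5.41 × 19.4/(16.50 + 19.4) = 2.924 V.
With V_in suppressed (replaced by a short), R_th = R1 ‖ R2 = (16.50 × 19.4)/(16.50 + 19.4) = 8.916 kΩ.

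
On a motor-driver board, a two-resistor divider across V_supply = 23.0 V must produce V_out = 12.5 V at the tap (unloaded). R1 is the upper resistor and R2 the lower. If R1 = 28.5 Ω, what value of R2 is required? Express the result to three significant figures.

The divider ratio is R2/(R1+R2) = 12.5/23.0 = 0.5435.
Rearranging, R2 = R1·k/(1−k) = 28.5 × 1.190 = 33.93 Ω.

R2 ≈ 33.9 Ω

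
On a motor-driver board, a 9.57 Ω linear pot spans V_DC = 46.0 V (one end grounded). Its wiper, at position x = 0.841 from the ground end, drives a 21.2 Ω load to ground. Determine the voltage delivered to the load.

Split the track: R_lower = x·R_p = 8.048 Ω, R_upper = (1−x)·R_p = 1.522 Ω.
(x·R_p) ‖ R_L = 5.834 Ω.
V_out = 46.0 × 5.834/(1.522 + 5.834) = 36.48 V.

V_out ≈ 36.5 V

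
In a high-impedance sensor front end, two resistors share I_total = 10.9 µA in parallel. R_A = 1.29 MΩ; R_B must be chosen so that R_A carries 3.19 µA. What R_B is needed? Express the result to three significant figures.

Two-branch current divider: I_A = I_total · R_B/(R_A + R_B).
With f = 0.2927, R_B = R_A · f/(1−f) = 1.29 × 0.4137 = 0.5337 MΩ.

R_B ≈ 0.534 MΩ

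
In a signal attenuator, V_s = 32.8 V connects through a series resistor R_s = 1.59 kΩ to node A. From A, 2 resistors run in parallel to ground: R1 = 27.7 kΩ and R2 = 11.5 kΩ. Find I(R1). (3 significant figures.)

Combine the parallel branches: R_p = (1/27.7 + 1/11.5)⁻¹ = 8.126 kΩ.
V_A by voltage divider: V_A = 32.8 × 8.126/(1.59 + 8.126) = 27.43 V.
I(R1) = V_A / R1 = 27.43/27.7 = 0.9903 mA.

I ≈ 0.990 mA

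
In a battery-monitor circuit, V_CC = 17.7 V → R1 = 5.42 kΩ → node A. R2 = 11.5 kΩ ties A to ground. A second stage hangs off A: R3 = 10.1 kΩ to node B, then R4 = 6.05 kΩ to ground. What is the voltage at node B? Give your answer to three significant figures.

V_B ≈ 3.67 V

Node A sees R2 in parallel with the series input of stage 2, R3 + R4 = 16.15 kΩ.
Effective lower resistance at A: R2 ‖ 16.15 = 6.717 kΩ.
First divider: V_A = V_CC · 6.717/(5.42 + 6.717) = 9.796 V.
Then the unloaded second divider: V_B = V_A × R4/(R3+R4) = 9.796 × 0.3746 = 3.670 V.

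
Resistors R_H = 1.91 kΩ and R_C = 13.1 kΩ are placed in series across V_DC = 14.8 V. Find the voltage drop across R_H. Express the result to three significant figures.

ΣR = 1.91 + 13.1 = 15.01 kΩ.
By the voltage-divider rule, V = 14.8 × 1.910/15.01 = 1.883 V.

V ≈ 1.88 V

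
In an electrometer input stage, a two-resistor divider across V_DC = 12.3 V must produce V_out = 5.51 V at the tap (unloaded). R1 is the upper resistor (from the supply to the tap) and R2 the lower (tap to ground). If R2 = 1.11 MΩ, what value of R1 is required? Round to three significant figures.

Required fraction k = V_out/V_DC = 0.4480.
Rearranging, R1 = R2·(1−k)/k = 1.11 × 1.232 = 1.368 MΩ.

R1 ≈ 1.37 MΩ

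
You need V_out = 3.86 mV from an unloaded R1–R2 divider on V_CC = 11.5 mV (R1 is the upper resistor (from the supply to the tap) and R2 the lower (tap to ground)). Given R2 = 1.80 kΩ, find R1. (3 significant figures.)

V_out/V_CC = R2/(R1+R2) = 0.3357.
Rearranging, R1 = R2·(1−k)/k = 1.80 × 1.979 = 3.563 kΩ.

R1 ≈ 3.56 kΩ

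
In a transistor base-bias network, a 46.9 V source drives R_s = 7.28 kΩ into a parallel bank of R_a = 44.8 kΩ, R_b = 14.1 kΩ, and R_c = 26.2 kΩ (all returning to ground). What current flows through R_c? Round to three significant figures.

Combine the parallel branches: R_p = (1/44.8 + 1/14.1 + 1/26.2)⁻¹ = 7.610 kΩ.
V_A by voltage divider: V_A = 46.9 × 7.610/(7.28 + 7.610) = 23.97 V.
Branch current I = V_A/R_c = 23.97/26.2 = 0.9149 mA.
(Check via current divider: I_total = 3.150 mA; share G_k/ΣG = 0.2904 → same result.)

I ≈ 0.915 mA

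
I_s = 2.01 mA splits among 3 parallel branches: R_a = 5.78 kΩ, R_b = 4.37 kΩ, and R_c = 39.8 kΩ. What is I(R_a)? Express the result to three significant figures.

Total conductance ΣG = 1/5.78 + 1/4.37 + 1/39.8 = 0.4270 (units of 1/kΩ).
By the current-divider rule, I = I_s · G_k/ΣG = 2.01 × 0.4052 = 0.8145 mA.

I ≈ 0.814 mA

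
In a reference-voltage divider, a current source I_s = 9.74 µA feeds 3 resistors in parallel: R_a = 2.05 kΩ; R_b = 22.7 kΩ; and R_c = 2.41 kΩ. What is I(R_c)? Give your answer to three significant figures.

Total conductance ΣG = 1/2.05 + 1/22.7 + 1/2.41 = 0.9468 (units of 1/kΩ).
By the current-divider rule, I = I_s · G_k/ΣG = 9.74 × 0.4383 = 4.269 µA.

I ≈ 4.27 µA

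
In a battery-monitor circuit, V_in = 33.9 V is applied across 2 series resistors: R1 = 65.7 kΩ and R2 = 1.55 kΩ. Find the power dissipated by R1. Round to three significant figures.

P ≈ 16.7 mW

ΣR = 67.25 kΩ → I = 33.9/67.25 = 0.5041 mA.
V(R1) = I·R = 33.12 V; P = V·I = 33.12 × 0.5041 = 16.69 mW.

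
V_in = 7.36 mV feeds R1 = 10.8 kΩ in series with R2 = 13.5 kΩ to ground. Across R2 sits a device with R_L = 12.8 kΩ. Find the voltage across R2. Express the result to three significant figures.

R2 ‖ R_L = (13.5 × 12.8)/(13.5 + 12.8) = 6.570 kΩ.
Voltage divider with the loaded lower leg: V_out = 7.36 × 6.570/(10.8 + 6.570) = 7.36 × 0.3783 = 2.784 mV.
(Unloaded it would be 4.09 mV; the load pulls it down.)

V_out ≈ 2.78 mV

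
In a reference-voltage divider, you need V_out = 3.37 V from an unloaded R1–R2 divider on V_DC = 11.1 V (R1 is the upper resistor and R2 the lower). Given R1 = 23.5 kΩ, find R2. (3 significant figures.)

R2 ≈ 10.2 kΩ

Required fraction k = V_out/V_DC = 0.3036.
Rearranging, R2 = R1·k/(1−k) = 23.5 × 0.4360 = 10.25 kΩ.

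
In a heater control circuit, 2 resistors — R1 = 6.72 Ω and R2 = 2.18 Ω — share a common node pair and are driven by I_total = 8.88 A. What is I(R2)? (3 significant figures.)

With just two branches, the current splits inversely with resistance.
So I = 8.88 × 6.72/8.900 = 6.705 A.

I ≈ 6.70 A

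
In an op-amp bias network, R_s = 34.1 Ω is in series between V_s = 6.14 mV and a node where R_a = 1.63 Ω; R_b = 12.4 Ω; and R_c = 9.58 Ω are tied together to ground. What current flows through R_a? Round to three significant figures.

I ≈ 0.133 mA

Combine the parallel branches: R_p = (1/1.63 + 1/12.4 + 1/9.58)⁻¹ = 1.252 Ω.
V_A = 6.14 × 1.252/35.35 = 0.2175 mV.
I(R_a) = V_A / R_a = 0.2175/1.63 = 0.1334 mA.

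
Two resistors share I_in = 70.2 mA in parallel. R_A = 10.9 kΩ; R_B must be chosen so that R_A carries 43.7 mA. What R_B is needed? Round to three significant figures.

The fraction through R_A equals R_B/(R_A+R_B).
43.7/70.2 = R_B/(R_A + R_B) → R_B = R_A · (0.6225)/(1 − 0.6225) = 10.9 × 1.649 = 17.97 kΩ.

R_B ≈ 18.0 kΩ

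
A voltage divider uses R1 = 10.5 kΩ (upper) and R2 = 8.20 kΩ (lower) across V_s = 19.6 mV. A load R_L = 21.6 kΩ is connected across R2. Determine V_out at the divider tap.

V_out ≈ 7.08 mV

The load sits in parallel with R2, giving an effective lower resistance R2' = R2·R_L/(R2+R_L) = 5.944 kΩ.
Now apply the divider: V_out = 19.6 × 0.3615 = 7.085 mV.
(Unloaded it would be 8.59 mV; the load pulls it down.)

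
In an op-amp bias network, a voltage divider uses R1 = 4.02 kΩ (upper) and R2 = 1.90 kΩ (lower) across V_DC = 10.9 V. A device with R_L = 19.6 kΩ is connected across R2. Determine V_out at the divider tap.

V_out ≈ 3.28 V

First combine the lower leg with the load: R2 ‖ R_L = 1.732 kΩ.
Voltage divider with the loaded lower leg: V_out = 10.9 × 1.732/(4.02 + 1.732) = 10.9 × 0.3011 = 3.282 V.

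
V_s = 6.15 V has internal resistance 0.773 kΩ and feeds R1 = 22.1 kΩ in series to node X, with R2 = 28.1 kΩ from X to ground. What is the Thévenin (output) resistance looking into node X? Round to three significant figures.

R_th ≈ 12.6 kΩ

R1' = 0.773 + 22.1 = 22.87 kΩ (source resistance + R1).
With V_s suppressed (replaced by a short), R_th = R1' ‖ R2 = (22.87 × 28.1)/(22.87 + 28.1) = 12.61 kΩ.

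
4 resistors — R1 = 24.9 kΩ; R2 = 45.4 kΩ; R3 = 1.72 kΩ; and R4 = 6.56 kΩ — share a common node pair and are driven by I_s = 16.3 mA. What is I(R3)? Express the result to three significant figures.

I ≈ 11.9 mA

Total conductance ΣG = 1/24.9 + 1/45.4 + 1/1.72 + 1/6.56 = 0.7960 (units of 1/kΩ).
By the current-divider rule, I = I_s · G_k/ΣG = 16.3 × 0.7304 = 11.91 mA.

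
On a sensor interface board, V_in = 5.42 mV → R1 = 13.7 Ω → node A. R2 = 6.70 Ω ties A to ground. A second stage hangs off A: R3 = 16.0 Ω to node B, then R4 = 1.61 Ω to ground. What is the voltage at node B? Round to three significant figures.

Looking into the second stage from A: R3 + R4 = 17.61 Ω appears in parallel with R2.
Effective lower resistance at A: R2 ‖ 17.61 = 4.853 Ω.
First divider: V_A = V_in · 4.853/(13.7 + 4.853) = 1.418 mV.
V_B = V_A × 0.09143 = 0.1296 mV.

V_B ≈ 0.130 mV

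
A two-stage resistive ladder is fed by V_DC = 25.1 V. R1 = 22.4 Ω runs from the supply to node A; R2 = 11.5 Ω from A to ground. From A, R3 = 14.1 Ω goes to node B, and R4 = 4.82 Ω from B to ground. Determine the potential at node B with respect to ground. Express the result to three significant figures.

V_B ≈ 1.55 V

Node A sees R2 in parallel with the series input of stage 2, R3 + R4 = 18.92 Ω.
R2 ‖ (R3+R4) = 7.153 Ω.
First divider: V_A = V_DC · 7.153/(22.4 + 7.153) = 6.075 V.
Then the unloaded second divider: V_B = V_A × R4/(R3+R4) = 6.075 × 0.2548 = 1.548 V.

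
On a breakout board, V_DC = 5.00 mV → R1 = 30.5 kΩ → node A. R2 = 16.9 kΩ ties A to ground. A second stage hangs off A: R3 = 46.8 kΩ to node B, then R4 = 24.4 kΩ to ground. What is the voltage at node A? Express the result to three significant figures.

Node A sees R2 in parallel with the series input of stage 2, R3 + R4 = 71.20 kΩ.
R2 ‖ (R3+R4) = 13.66 kΩ.
So V_A = 5.00 × 0.3093 = 1.547 mV.

V_A ≈ 1.55 mV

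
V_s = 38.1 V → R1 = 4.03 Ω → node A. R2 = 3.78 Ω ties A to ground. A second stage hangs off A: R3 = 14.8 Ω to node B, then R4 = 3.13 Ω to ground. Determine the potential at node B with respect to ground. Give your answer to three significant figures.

V_B ≈ 2.90 V

Node A sees R2 in parallel with the series input of stage 2, R3 + R4 = 17.93 Ω.
Effective lower resistance at A: R2 ‖ 17.93 = 3.122 Ω.
First divider: V_A = V_s · 3.122/(4.03 + 3.122) = 16.63 V.
V_B = V_A × 0.1746 = 2.903 V.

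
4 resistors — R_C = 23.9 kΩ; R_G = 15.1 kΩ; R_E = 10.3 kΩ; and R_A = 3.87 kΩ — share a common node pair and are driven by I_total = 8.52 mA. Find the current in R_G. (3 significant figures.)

Total conductance ΣG = 1/23.9 + 1/15.1 + 1/10.3 + 1/3.87 = 0.4636 (units of 1/kΩ).
Current divider: I(R_G) = I_total · G_k/ΣG = 8.52 × (0.06623/0.4636) = 8.52 × 0.1429 = 1.217 mA.

I ≈ 1.22 mA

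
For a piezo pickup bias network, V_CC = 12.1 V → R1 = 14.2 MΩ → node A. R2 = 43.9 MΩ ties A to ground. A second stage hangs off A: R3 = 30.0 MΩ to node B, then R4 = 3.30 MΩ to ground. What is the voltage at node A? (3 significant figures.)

V_A ≈ 6.91 V

Looking into the second stage from A: R3 + R4 = 33.30 MΩ appears in parallel with R2.
Effective lower resistance at A: R2 ‖ 33.30 = 18.94 MΩ.
V_A = 12.1 × 18.94/(14.2 + 18.94) = 6.915 V.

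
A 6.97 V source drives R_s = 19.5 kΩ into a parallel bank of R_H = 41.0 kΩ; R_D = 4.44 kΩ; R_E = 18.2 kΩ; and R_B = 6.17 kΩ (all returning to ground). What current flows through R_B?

Parallel bank: R_p = 1/(1/41.0 + 1/4.44 + 1/18.2 + 1/6.17) = 2.143 kΩ.
V_A = 6.97 × 2.143/21.64 = 0.6901 V.
I(R_B) = V_A / R_B = 0.6901/6.17 = 0.1119 mA.
(Check via current divider: I_total = 0.3220 mA; share G_k/ΣG = 0.3473 → same result.)

I ≈ 0.112 mA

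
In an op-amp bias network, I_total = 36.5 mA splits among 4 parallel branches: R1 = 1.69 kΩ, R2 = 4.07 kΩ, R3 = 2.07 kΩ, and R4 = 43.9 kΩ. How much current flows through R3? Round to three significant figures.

ΣG = 1/1.69 + 1/4.07 + 1/2.07 + 1/43.9 = 1.343.
By the current-divider rule, I = I_total · G_k/ΣG = 36.5 × 0.3596 = 13.13 mA.

I ≈ 13.1 mA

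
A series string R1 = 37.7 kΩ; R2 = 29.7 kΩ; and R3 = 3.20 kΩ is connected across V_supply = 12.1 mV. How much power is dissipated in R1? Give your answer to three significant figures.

P ≈ 1.11 nW

The common current is I = 12.1/70.60 = 0.1714 µA.
P(R1) = I²·R1 = (0.1714)² × 37.7 = 1.107 nW.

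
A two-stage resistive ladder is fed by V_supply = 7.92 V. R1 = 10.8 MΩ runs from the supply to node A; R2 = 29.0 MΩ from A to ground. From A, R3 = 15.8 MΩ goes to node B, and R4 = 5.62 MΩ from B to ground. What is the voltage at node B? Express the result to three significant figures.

V_B ≈ 1.11 V

Node A sees R2 in parallel with the series input of stage 2, R3 + R4 = 21.42 MΩ.
R2 ‖ (R3+R4) = 12.32 MΩ.
First divider: V_A = V_supply · 12.32/(10.8 + 12.32) = 4.220 V.
Then the unloaded second divider: V_B = V_A × R4/(R3+R4) = 4.220 × 0.2624 = 1.107 V.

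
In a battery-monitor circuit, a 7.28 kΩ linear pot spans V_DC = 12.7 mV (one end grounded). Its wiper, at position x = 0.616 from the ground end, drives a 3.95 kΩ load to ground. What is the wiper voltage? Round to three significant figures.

V_out ≈ 5.45 mV

Split the track: R_lower = x·R_p = 4.484 kΩ, R_upper = (1−x)·R_p = 2.796 kΩ.
R_L loads the lower segment: effective lower R = 2.100 kΩ.
Then V_out = V_DC · 2.100/(2.796 + 2.100) = 5.448 mV.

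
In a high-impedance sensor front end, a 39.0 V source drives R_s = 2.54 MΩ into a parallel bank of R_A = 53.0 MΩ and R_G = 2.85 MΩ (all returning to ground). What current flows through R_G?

I ≈ 7.06 µA

Parallel bank: R_p = 1/(1/53.0 + 1/2.85) = 2.705 MΩ.
Node voltage V_A = V_s · R_p/(R_s + R_p) = 39.0 × 0.5157 = 20.11 V.
Branch current I = V_A/R_G = 20.11/2.85 = 7.057 µA.
(Equivalently: I_total = 7.436 µA, then current-divider fraction G_k/ΣG = 0.9490.)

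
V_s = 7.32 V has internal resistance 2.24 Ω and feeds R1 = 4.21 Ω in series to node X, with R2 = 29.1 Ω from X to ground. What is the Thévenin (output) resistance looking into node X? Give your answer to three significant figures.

R_th ≈ 5.28 Ω

R1' = 2.24 + 4.21 = 6.450 Ω (source resistance + R1).
Zeroing V_s shorts the top of R1' to ground, so R_th = R1' ‖ R2 = 5.280 Ω.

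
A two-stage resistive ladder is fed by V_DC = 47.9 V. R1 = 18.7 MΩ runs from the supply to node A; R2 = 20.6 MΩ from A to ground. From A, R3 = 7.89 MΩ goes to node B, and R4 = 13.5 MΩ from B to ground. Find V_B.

Looking into the second stage from A: R3 + R4 = 21.39 MΩ appears in parallel with R2.
Effective lower resistance at A: R2 ‖ 21.39 = 10.49 MΩ.
So V_A = 47.9 × 0.3595 = 17.22 V.
V_B = V_A × 0.6311 = 10.87 V.

V_B ≈ 10.9 V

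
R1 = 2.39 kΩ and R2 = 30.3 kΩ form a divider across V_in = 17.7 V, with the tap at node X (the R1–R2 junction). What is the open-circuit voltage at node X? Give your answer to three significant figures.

V_th ≈ 16.4 V

With X open, the divider is unloaded: V_th = 17.7 × 30.3/32.69 = 16.41 V.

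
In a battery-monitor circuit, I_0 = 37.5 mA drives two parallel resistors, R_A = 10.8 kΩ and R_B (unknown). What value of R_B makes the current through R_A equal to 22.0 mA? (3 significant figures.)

R_B ≈ 15.3 kΩ

The fraction through R_A equals R_B/(R_A+R_B).
With f = 0.5867, R_B = R_A · f/(1−f) = 10.8 × 1.419 = 15.33 kΩ.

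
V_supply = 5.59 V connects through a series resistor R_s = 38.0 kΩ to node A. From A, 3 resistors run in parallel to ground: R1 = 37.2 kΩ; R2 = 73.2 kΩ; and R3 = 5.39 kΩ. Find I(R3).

Parallel bank: R_p = 1/(1/37.2 + 1/73.2 + 1/5.39) = 4.423 kΩ.
V_A by voltage divider: V_A = 5.59 × 4.423/(38.0 + 4.423) = 0.5829 V.
Branch current I = V_A/R3 = 0.5829/5.39 = 0.1081 mA.
(Check via current divider: I_total = 0.1318 mA; share G_k/ΣG = 0.8207 → same result.)

I ≈ 0.108 mA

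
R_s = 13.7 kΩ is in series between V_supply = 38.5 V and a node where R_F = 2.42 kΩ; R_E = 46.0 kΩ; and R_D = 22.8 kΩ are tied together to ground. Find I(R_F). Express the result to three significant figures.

Equivalent of the parallel group: R_p = 2.088 kΩ.
V_A by voltage divider: V_A = 38.5 × 2.088/(13.7 + 2.088) = 5.093 V.
I(R_F) = V_A / R_F = 5.093/2.42 = 2.104 mA.

I ≈ 2.10 mA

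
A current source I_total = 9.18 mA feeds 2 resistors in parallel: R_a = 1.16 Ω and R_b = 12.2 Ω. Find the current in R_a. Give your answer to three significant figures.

I ≈ 8.38 mA

Two-branch current divider: I_k = I_total · R_other/(R_1 + R_2).
So I = 9.18 × 12.2/13.36 = 8.383 mA.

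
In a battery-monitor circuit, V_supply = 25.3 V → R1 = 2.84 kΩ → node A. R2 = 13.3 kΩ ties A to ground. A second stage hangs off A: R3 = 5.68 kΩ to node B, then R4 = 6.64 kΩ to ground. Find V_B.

Looking into the second stage from A: R3 + R4 = 12.32 kΩ appears in parallel with R2.
Effective lower resistance at A: R2 ‖ 12.32 = 6.396 kΩ.
First divider: V_A = V_supply · 6.396/(2.84 + 6.396) = 17.52 V.
Then the unloaded second divider: V_B = V_A × R4/(R3+R4) = 17.52 × 0.5390 = 9.443 V.

V_B ≈ 9.44 V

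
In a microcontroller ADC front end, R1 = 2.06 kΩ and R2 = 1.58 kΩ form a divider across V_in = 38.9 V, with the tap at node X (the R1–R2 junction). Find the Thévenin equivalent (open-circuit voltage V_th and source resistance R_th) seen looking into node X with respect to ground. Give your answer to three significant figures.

Open-circuit (no load on X): V_th = V_in · R2/(R1 + R2) = 38.9 × 1.58/(2.060 + 1.58) = 16.89 V.
Zeroing V_in shorts the top of R1 to ground, so R_th = R1 ‖ R2 = 0.8942 kΩ.

V_th ≈ 16.9 V, R_th ≈ 0.894 kΩ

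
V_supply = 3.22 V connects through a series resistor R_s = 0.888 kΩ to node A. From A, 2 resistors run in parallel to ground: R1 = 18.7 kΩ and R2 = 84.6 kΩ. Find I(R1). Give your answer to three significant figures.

I ≈ 0.163 mA

Combine the parallel branches: R_p = (1/18.7 + 1/84.6)⁻¹ = 15.31 kΩ.
Node voltage V_A = V_supply · R_p/(R_s + R_p) = 3.22 × 0.9452 = 3.044 V.
Branch current I = V_A/R1 = 3.044/18.7 = 0.1628 mA.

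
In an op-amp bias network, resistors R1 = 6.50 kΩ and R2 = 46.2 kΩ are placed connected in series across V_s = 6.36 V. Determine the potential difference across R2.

V ≈ 5.58 V

Series total: ΣR = 6.50 + 46.2 = 52.70 kΩ.
V = V_s · R/ΣR = 6.36 × 0.8767 = 5.576 V.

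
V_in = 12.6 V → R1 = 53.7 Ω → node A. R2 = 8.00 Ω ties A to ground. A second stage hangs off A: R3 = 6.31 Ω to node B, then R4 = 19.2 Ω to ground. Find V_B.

V_B ≈ 0.966 V

The second stage (R3 + R4 = 25.51 Ω) loads node A in parallel with R2.
Effective lower resistance at A: R2 ‖ 25.51 = 6.090 Ω.
V_A = 12.6 × 6.090/(53.7 + 6.090) = 1.283 V.
Then the unloaded second divider: V_B = V_A × R4/(R3+R4) = 1.283 × 0.7526 = 0.9660 V.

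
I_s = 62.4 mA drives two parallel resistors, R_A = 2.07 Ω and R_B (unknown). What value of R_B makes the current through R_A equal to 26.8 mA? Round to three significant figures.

R_B ≈ 1.56 Ω

In a two-way split, I_A/I_s = R_B/(R_A + R_B).
With f = 0.4295, R_B = R_A · f/(1−f) = 2.07 × 0.7528 = 1.558 Ω.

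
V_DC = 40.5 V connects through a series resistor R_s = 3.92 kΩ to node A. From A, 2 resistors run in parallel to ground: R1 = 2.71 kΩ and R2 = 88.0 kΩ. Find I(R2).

Parallel bank: R_p = 1/(1/2.71 + 1/88.0) = 2.629 kΩ.
V_A = 40.5 × 2.629/6.549 = 16.26 V.
Branch current I = V_A/R2 = 16.26/88.0 = 0.1848 mA.

I ≈ 0.185 mA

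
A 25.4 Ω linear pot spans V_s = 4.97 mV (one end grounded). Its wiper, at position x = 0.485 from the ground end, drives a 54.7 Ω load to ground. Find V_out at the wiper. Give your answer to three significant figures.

V_out ≈ 2.16 mV

Split the track: R_lower = x·R_p = 12.32 Ω, R_upper = (1−x)·R_p = 13.08 Ω.
Lower segment in parallel with the load: 12.32 ‖ 54.7 = 10.05 Ω.
Then V_out = V_s · 10.05/(13.08 + 10.05) = 2.160 mV.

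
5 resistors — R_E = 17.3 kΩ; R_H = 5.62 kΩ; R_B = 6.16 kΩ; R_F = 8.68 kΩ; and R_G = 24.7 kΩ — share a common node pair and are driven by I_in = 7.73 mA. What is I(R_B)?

Total conductance ΣG = 1/17.3 + 1/5.62 + 1/6.16 + 1/8.68 + 1/24.7 = 0.5538 (units of 1/kΩ).
Current divider: I(R_B) = I_in · G_k/ΣG = 7.73 × (0.1623/0.5538) = 7.73 × 0.2931 = 2.266 mA.

I ≈ 2.27 mA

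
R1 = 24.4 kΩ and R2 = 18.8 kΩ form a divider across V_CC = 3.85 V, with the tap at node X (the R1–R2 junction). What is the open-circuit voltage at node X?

V_th ≈ 1.68 V

Open-circuit (no load on X): V_th = V_CC · R2/(R1 + R2) = 3.85 × 18.8/(24.40 + 18.8) = 1.675 V.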